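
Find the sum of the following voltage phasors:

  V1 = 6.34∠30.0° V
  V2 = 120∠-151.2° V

Step 1 — Convert each phasor to rectangular form:
  V1 = 6.34·(cos(30.0°) + j·sin(30.0°)) = 5.491 + j3.17 V
  V2 = 120·(cos(-151.2°) + j·sin(-151.2°)) = -105.2 - j57.81 V
Step 2 — Sum components: V_total = -99.67 - j54.64 V.
Step 3 — Convert to polar: |V_total| = 113.7 V, ∠V_total = -151.3°.

V_total = 113.7∠-151.3° V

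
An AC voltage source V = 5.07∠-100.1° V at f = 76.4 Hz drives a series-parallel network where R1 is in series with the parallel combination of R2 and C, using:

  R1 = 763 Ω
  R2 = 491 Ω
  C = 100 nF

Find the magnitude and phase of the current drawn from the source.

Step 1 — Angular frequency: ω = 2π·f = 2π·76.4 = 480 rad/s.
Step 2 — Component impedances:
  R1: Z = R = 763 Ω
  R2: Z = R = 491 Ω
  C: Z = 1/(jωC) = -j/(ω·C) = 0 - j2.083e+04 Ω
Step 3 — Parallel branch: R2 || C = 1/(1/R2 + 1/C) = 490.7 - j11.57 Ω.
Step 4 — Series with R1: Z_total = R1 + (R2 || C) = 1254 - j11.57 Ω = 1254∠-0.5° Ω.
Step 5 — Source phasor: V = 5.07∠-100.1° V = -0.8891 - j4.991 V.
Step 6 — Ohm's law: I = V / Z_total = (-0.8891 - j4.991) / (1254 - j11.57) = -0.0006724 - j0.003987 A.
Step 7 — Convert to polar: |I| = 0.004044 A, ∠I = -99.6°.

I = 0.004044∠-99.6° A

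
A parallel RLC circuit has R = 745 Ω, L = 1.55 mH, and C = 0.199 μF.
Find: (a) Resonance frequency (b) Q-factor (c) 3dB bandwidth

Step 1 — Resonance: ω₀ = 1/√(LC) = 1/√(0.00155·1.99e-07) = 5.694e+04 rad/s.
Step 2 — f₀ = ω₀/(2π) = 9062 Hz.
Step 3 — Parallel Q: Q = R/(ω₀L) = 745/(5.694e+04·0.00155) = 8.441.
Step 4 — Bandwidth: Δω = ω₀/Q = 6745 rad/s; BW = Δω/(2π) = 1074 Hz.

(a) f₀ = 9062 Hz  (b) Q = 8.441  (c) BW = 1074 Hz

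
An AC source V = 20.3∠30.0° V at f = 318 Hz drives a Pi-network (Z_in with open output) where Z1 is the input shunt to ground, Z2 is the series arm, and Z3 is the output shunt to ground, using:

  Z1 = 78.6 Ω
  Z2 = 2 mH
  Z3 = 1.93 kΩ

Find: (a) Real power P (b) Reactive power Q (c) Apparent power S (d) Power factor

Step 1 — Angular frequency: ω = 2π·f = 2π·318 = 1998 rad/s.
Step 2 — Component impedances:
  Z1: Z = R = 78.6 Ω
  Z2: Z = jωL = j·1998·0.002 = 0 + j3.996 Ω
  Z3: Z = R = 1930 Ω
Step 3 — With open output, the series arm Z2 and the output shunt Z3 appear in series to ground: Z2 + Z3 = 1930 + j3.996 Ω.
Step 4 — Parallel with input shunt Z1: Z_in = Z1 || (Z2 + Z3) = 75.52 + j0.006119 Ω = 75.52∠0.0° Ω.
Step 5 — Source phasor: V = 20.3∠30.0° V = 17.58 + j10.15 V.
Step 6 — Current: I = V / Z = 0.2328 + j0.1344 A = 0.2688∠30.0° A.
Step 7 — Complex power: S = V·I* = 5.456 + j0.0004421 VA.
Step 8 — Real power: P = Re(S) = 5.456 W.
Step 9 — Reactive power: Q = Im(S) = 0.0004421 VAR.
Step 10 — Apparent power: |S| = 5.456 VA.
Step 11 — Power factor: PF = P/|S| = 1 (lagging).

(a) P = 5.456 W  (b) Q = 0.0004421 VAR  (c) S = 5.456 VA  (d) PF = 1 (lagging)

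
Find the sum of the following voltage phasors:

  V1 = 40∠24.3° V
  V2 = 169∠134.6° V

Step 1 — Convert each phasor to rectangular form:
  V1 = 40·(cos(24.3°) + j·sin(24.3°)) = 36.46 + j16.46 V
  V2 = 169·(cos(134.6°) + j·sin(134.6°)) = -118.7 + j120.3 V
Step 2 — Sum components: V_total = -82.21 + j136.8 V.
Step 3 — Convert to polar: |V_total| = 159.6 V, ∠V_total = 121.0°.

V_total = 159.6∠121.0° V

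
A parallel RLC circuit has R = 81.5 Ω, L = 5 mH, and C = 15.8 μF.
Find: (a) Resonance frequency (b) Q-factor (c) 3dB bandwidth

Step 1 — Resonance: ω₀ = 1/√(LC) = 1/√(0.005·1.58e-05) = 3558 rad/s.
Step 2 — f₀ = ω₀/(2π) = 566.2 Hz.
Step 3 — Parallel Q: Q = R/(ω₀L) = 81.5/(3558·0.005) = 4.581.
Step 4 — Bandwidth: Δω = ω₀/Q = 776.6 rad/s; BW = Δω/(2π) = 123.6 Hz.

(a) f₀ = 566.2 Hz  (b) Q = 4.581  (c) BW = 123.6 Hz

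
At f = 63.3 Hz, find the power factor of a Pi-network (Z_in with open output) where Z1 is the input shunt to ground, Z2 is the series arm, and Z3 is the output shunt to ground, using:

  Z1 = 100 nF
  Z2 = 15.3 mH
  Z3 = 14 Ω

Step 1 — Angular frequency: ω = 2π·f = 2π·63.3 = 397.7 rad/s.
Step 2 — Component impedances:
  Z1: Z = 1/(jωC) = -j/(ω·C) = 0 - j2.514e+04 Ω
  Z2: Z = jωL = j·397.7·0.0153 = 0 + j6.085 Ω
  Z3: Z = R = 14 Ω
Step 3 — With open output, the series arm Z2 and the output shunt Z3 appear in series to ground: Z2 + Z3 = 14 + j6.085 Ω.
Step 4 — Parallel with input shunt Z1: Z_in = Z1 || (Z2 + Z3) = 14.01 + j6.079 Ω = 15.27∠23.5° Ω.
Step 5 — Power factor: PF = cos(φ) = Re(Z)/|Z| = 14.007/15.269 = 0.9173.
Step 6 — Type: Im(Z) = 6.079 ⇒ lagging (phase φ = 23.5°).

PF = 0.9173 (lagging, φ = 23.5°)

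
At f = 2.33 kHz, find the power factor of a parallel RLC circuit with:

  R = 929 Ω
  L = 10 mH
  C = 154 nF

Step 1 — Angular frequency: ω = 2π·f = 2π·2330 = 1.464e+04 rad/s.
Step 2 — Component impedances:
  R: Z = R = 929 Ω
  L: Z = jωL = j·1.464e+04·0.01 = 0 + j146.4 Ω
  C: Z = 1/(jωC) = -j/(ω·C) = 0 - j443.6 Ω
Step 3 — Parallel combination: 1/Z_total = 1/R + 1/L + 1/C; Z_total = 48.71 + j207.1 Ω = 212.7∠76.8° Ω.
Step 4 — Power factor: PF = cos(φ) = Re(Z)/|Z| = 48.71/212.7 = 0.229.
Step 5 — Type: Im(Z) = 207.1 ⇒ lagging (phase φ = 76.8°).

PF = 0.229 (lagging, φ = 76.8°)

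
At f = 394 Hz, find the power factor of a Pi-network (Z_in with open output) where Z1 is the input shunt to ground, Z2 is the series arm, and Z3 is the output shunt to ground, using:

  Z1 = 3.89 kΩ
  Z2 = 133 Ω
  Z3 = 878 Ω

Step 1 — Angular frequency: ω = 2π·f = 2π·394 = 2476 rad/s.
Step 2 — Component impedances:
  Z1: Z = R = 3890 Ω
  Z2: Z = R = 133 Ω
  Z3: Z = R = 878 Ω
Step 3 — With open output, the series arm Z2 and the output shunt Z3 appear in series to ground: Z2 + Z3 = 1011 Ω.
Step 4 — Parallel with input shunt Z1: Z_in = Z1 || (Z2 + Z3) = 802.4 Ω = 802.4∠0.0° Ω.
Step 5 — Power factor: PF = cos(φ) = Re(Z)/|Z| = 802.4/802.4 = 1.
Step 6 — Type: Im(Z) = 0 ⇒ unity (phase φ = 0.0°).

PF = 1 (unity, φ = 0.0°)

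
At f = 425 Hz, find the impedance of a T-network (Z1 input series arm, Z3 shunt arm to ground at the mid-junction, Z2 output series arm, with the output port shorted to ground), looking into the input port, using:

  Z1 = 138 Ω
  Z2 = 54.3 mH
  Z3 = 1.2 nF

Step 1 — Angular frequency: ω = 2π·f = 2π·425 = 2670 rad/s.
Step 2 — Component impedances:
  Z1: Z = R = 138 Ω
  Z2: Z = jωL = j·2670·0.0543 = 0 + j145 Ω
  Z3: Z = 1/(jωC) = -j/(ω·C) = 0 - j3.121e+05 Ω
Step 3 — With the output port shorted to ground, the output series arm Z2 runs from the junction to ground; the shunt arm Z3 also runs from the junction to ground. They appear in parallel: Z3 || Z2 = 0 + j145.1 Ω.
Step 4 — Series with input arm Z1: Z_in = Z1 + (Z3 || Z2) = 138 + j145.1 Ω = 200.2∠46.4° Ω.

Z = 138 + j145.1 Ω = 200.2∠46.4° Ω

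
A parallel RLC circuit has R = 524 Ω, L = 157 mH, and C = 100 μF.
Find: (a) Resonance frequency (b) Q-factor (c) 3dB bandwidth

Step 1 — Resonance: ω₀ = 1/√(LC) = 1/√(0.157·0.0001) = 252.4 rad/s.
Step 2 — f₀ = ω₀/(2π) = 40.17 Hz.
Step 3 — Parallel Q: Q = R/(ω₀L) = 524/(252.4·0.157) = 13.22.
Step 4 — Bandwidth: Δω = ω₀/Q = 19.08 rad/s; BW = Δω/(2π) = 3.037 Hz.

(a) f₀ = 40.17 Hz  (b) Q = 13.22  (c) BW = 3.037 Hz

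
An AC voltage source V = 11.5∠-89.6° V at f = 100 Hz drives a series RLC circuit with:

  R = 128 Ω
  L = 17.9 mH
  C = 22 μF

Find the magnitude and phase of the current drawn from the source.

Step 1 — Angular frequency: ω = 2π·f = 2π·100 = 628.3 rad/s.
Step 2 — Component impedances:
  R: Z = R = 128 Ω
  L: Z = jωL = j·628.3·0.0179 = 0 + j11.25 Ω
  C: Z = 1/(jωC) = -j/(ω·C) = 0 - j72.34 Ω
Step 3 — Series combination: Z_total = R + L + C = 128 - j61.1 Ω = 141.8∠-25.5° Ω.
Step 4 — Source phasor: V = 11.5∠-89.6° V = 0.08028 - j11.5 V.
Step 5 — Ohm's law: I = V / Z_total = (0.08028 - j11.5) / (128 - j61.1) = 0.03544 - j0.07293 A.
Step 6 — Convert to polar: |I| = 0.08108 A, ∠I = -64.1°.

I = 0.08108∠-64.1° A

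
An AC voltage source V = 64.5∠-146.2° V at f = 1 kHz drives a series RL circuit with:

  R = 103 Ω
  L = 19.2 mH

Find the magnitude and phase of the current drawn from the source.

Step 1 — Angular frequency: ω = 2π·f = 2π·1000 = 6283 rad/s.
Step 2 — Component impedances:
  R: Z = R = 103 Ω
  L: Z = jωL = j·6283·0.0192 = 0 + j120.6 Ω
Step 3 — Series combination: Z_total = R + L = 103 + j120.6 Ω = 158.6∠49.5° Ω.
Step 4 — Source phasor: V = 64.5∠-146.2° V = -53.6 - j35.88 V.
Step 5 — Ohm's law: I = V / Z_total = (-53.6 - j35.88) / (103 + j120.6) = -0.3914 + j0.1101 A.
Step 6 — Convert to polar: |I| = 0.4066 A, ∠I = 164.3°.

I = 0.4066∠164.3° A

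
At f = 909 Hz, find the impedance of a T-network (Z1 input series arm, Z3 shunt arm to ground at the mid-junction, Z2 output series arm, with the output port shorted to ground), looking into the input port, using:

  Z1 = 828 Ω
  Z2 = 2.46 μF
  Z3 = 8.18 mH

Step 1 — Angular frequency: ω = 2π·f = 2π·909 = 5711 rad/s.
Step 2 — Component impedances:
  Z1: Z = R = 828 Ω
  Z2: Z = 1/(jωC) = -j/(ω·C) = 0 - j71.17 Ω
  Z3: Z = jωL = j·5711·0.00818 = 0 + j46.72 Ω
Step 3 — With the output port shorted to ground, the output series arm Z2 runs from the junction to ground; the shunt arm Z3 also runs from the junction to ground. They appear in parallel: Z3 || Z2 = 0 + j136 Ω.
Step 4 — Series with input arm Z1: Z_in = Z1 + (Z3 || Z2) = 828 + j136 Ω = 839.1∠9.3° Ω.

Z = 828 + j136 Ω = 839.1∠9.3° Ω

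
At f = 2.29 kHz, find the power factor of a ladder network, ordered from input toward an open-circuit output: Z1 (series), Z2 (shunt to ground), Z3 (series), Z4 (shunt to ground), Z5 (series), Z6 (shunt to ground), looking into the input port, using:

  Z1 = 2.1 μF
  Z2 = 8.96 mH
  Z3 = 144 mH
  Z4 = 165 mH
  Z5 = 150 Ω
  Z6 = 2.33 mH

Step 1 — Angular frequency: ω = 2π·f = 2π·2290 = 1.439e+04 rad/s.
Step 2 — Component impedances:
  Z1: Z = 1/(jωC) = -j/(ω·C) = 0 - j33.1 Ω
  Z2: Z = jωL = j·1.439e+04·0.00896 = 0 + j128.9 Ω
  Z3: Z = jωL = j·1.439e+04·0.144 = 0 + j2072 Ω
  Z4: Z = jωL = j·1.439e+04·0.165 = 0 + j2374 Ω
  Z5: Z = R = 150 Ω
  Z6: Z = jωL = j·1.439e+04·0.00233 = 0 + j33.53 Ω
Step 3 — Ladder network (open output): work backward from the far end, alternating series and parallel combinations. Z_in = 0.478 + j88.45 Ω = 88.45∠89.7° Ω.
Step 4 — Power factor: PF = cos(φ) = Re(Z)/|Z| = 0.478/88.45 = 0.005404.
Step 5 — Type: Im(Z) = 88.45 ⇒ lagging (phase φ = 89.7°).

PF = 0.005404 (lagging, φ = 89.7°)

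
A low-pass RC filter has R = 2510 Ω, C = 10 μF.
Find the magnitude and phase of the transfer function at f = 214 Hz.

Step 1 — Angular frequency: ω = 2π·214 = 1345 rad/s.
Step 2 — Transfer function: H(jω) = 1/(1 + jωRC).
Step 3 — Denominator: 1 + jωRC = 1 + j·1345·2510·1e-05 = 1 + j33.75.
Step 4 — H = 0.0008772 - j0.0296.
Step 5 — Magnitude: |H| = 0.02962 (-30.6 dB); phase: φ = -88.3°.

|H| = 0.02962 (-30.6 dB), φ = -88.3°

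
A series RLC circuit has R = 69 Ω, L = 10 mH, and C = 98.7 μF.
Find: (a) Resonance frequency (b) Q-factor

Step 1 — Resonance condition Im(Z)=0 gives ω₀ = 1/√(LC).
Step 2 — ω₀ = 1/√(0.01·9.87e-05) = 1007 rad/s.
Step 3 — f₀ = ω₀/(2π) = 160.2 Hz.
Step 4 — Series Q: Q = ω₀L/R = 1007·0.01/69 = 0.1459.

(a) f₀ = 160.2 Hz  (b) Q = 0.1459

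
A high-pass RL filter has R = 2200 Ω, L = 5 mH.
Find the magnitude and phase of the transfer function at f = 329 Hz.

Step 1 — Angular frequency: ω = 2π·329 = 2067 rad/s.
Step 2 — Transfer function: H(jω) = jωL/(R + jωL).
Step 3 — Numerator jωL = j·10.34; denominator R + jωL = 2200 + j10.34.
Step 4 — H = 2.207e-05 + j0.004698.
Step 5 — Magnitude: |H| = 0.004698 (-46.6 dB); phase: φ = 89.7°.

|H| = 0.004698 (-46.6 dB), φ = 89.7°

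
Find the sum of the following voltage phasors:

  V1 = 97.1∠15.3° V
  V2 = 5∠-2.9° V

Step 1 — Convert each phasor to rectangular form:
  V1 = 97.1·(cos(15.3°) + j·sin(15.3°)) = 93.66 + j25.62 V
  V2 = 5·(cos(-2.9°) + j·sin(-2.9°)) = 4.994 - j0.253 V
Step 2 — Sum components: V_total = 98.65 + j25.37 V.
Step 3 — Convert to polar: |V_total| = 101.9 V, ∠V_total = 14.4°.

V_total = 101.9∠14.4° V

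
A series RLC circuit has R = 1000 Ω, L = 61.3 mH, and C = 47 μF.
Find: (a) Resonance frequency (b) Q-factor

Step 1 — Resonance condition Im(Z)=0 gives ω₀ = 1/√(LC).
Step 2 — ω₀ = 1/√(0.0613·4.7e-05) = 589.1 rad/s.
Step 3 — f₀ = ω₀/(2π) = 93.77 Hz.
Step 4 — Series Q: Q = ω₀L/R = 589.1·0.0613/1000 = 0.03611.

(a) f₀ = 93.77 Hz  (b) Q = 0.03611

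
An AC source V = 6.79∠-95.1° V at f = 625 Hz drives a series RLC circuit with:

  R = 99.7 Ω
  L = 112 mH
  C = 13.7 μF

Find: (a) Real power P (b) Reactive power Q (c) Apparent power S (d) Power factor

Step 1 — Angular frequency: ω = 2π·f = 2π·625 = 3927 rad/s.
Step 2 — Component impedances:
  R: Z = R = 99.7 Ω
  L: Z = jωL = j·3927·0.112 = 0 + j439.8 Ω
  C: Z = 1/(jωC) = -j/(ω·C) = 0 - j18.59 Ω
Step 3 — Series combination: Z_total = R + L + C = 99.7 + j421.2 Ω = 432.9∠76.7° Ω.
Step 4 — Source phasor: V = 6.79∠-95.1° V = -0.6036 - j6.763 V.
Step 5 — Current: I = V / Z = -0.01552 - j0.002242 A = 0.01569∠-171.8° A.
Step 6 — Complex power: S = V·I* = 0.02453 + j0.1036 VA.
Step 7 — Real power: P = Re(S) = 0.02453 W.
Step 8 — Reactive power: Q = Im(S) = 0.1036 VAR.
Step 9 — Apparent power: |S| = 0.1065 VA.
Step 10 — Power factor: PF = P/|S| = 0.2303 (lagging).

(a) P = 0.02453 W  (b) Q = 0.1036 VAR  (c) S = 0.1065 VA  (d) PF = 0.2303 (lagging)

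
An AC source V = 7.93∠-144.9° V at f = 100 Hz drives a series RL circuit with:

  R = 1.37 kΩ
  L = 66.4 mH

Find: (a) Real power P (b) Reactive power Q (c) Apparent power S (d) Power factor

Step 1 — Angular frequency: ω = 2π·f = 2π·100 = 628.3 rad/s.
Step 2 — Component impedances:
  R: Z = R = 1370 Ω
  L: Z = jωL = j·628.3·0.0664 = 0 + j41.72 Ω
Step 3 — Series combination: Z_total = R + L = 1370 + j41.72 Ω = 1371∠1.7° Ω.
Step 4 — Source phasor: V = 7.93∠-144.9° V = -6.488 - j4.56 V.
Step 5 — Current: I = V / Z = -0.004833 - j0.003181 A = 0.005786∠-146.6° A.
Step 6 — Complex power: S = V·I* = 0.04586 + j0.001397 VA.
Step 7 — Real power: P = Re(S) = 0.04586 W.
Step 8 — Reactive power: Q = Im(S) = 0.001397 VAR.
Step 9 — Apparent power: |S| = 0.04588 VA.
Step 10 — Power factor: PF = P/|S| = 0.9995 (lagging).

(a) P = 0.04586 W  (b) Q = 0.001397 VAR  (c) S = 0.04588 VA  (d) PF = 0.9995 (lagging)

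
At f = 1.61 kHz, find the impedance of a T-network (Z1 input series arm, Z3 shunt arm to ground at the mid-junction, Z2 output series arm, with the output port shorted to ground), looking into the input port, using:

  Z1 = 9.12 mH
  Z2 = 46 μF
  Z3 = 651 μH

Step 1 — Angular frequency: ω = 2π·f = 2π·1610 = 1.012e+04 rad/s.
Step 2 — Component impedances:
  Z1: Z = jωL = j·1.012e+04·0.00912 = 0 + j92.26 Ω
  Z2: Z = 1/(jωC) = -j/(ω·C) = 0 - j2.149 Ω
  Z3: Z = jωL = j·1.012e+04·0.000651 = 0 + j6.585 Ω
Step 3 — With the output port shorted to ground, the output series arm Z2 runs from the junction to ground; the shunt arm Z3 also runs from the junction to ground. They appear in parallel: Z3 || Z2 = 0 - j3.19 Ω.
Step 4 — Series with input arm Z1: Z_in = Z1 + (Z3 || Z2) = 0 + j89.07 Ω = 89.07∠90.0° Ω.

Z = 0 + j89.07 Ω = 89.07∠90.0° Ω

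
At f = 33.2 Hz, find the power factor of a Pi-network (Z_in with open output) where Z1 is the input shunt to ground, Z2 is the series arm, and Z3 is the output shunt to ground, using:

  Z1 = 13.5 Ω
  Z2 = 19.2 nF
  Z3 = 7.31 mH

Step 1 — Angular frequency: ω = 2π·f = 2π·33.2 = 208.6 rad/s.
Step 2 — Component impedances:
  Z1: Z = R = 13.5 Ω
  Z2: Z = 1/(jωC) = -j/(ω·C) = 0 - j2.497e+05 Ω
  Z3: Z = jωL = j·208.6·0.00731 = 0 + j1.525 Ω
Step 3 — With open output, the series arm Z2 and the output shunt Z3 appear in series to ground: Z2 + Z3 = 0 - j2.497e+05 Ω.
Step 4 — Parallel with input shunt Z1: Z_in = Z1 || (Z2 + Z3) = 13.5 - j0.0007299 Ω = 13.5∠-0.0° Ω.
Step 5 — Power factor: PF = cos(φ) = Re(Z)/|Z| = 13.5/13.5 = 1.
Step 6 — Type: Im(Z) = -0.0007299 ⇒ leading (phase φ = -0.0°).

PF = 1 (leading, φ = -0.0°)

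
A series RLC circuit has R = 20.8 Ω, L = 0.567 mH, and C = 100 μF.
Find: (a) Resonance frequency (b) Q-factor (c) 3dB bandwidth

Step 1 — Resonance: ω₀ = 1/√(LC) = 1/√(0.000567·0.0001) = 4200 rad/s.
Step 2 — f₀ = ω₀/(2π) = 668.4 Hz.
Step 3 — Series Q: Q = ω₀L/R = 4200·0.000567/20.8 = 0.1145.
Step 4 — Bandwidth: Δω = ω₀/Q = 3.668e+04 rad/s; BW = Δω/(2π) = 5838 Hz.

(a) f₀ = 668.4 Hz  (b) Q = 0.1145  (c) BW = 5838 Hz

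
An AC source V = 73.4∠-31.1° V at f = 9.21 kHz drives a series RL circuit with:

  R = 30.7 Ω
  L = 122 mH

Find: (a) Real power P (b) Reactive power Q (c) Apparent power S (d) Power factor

Step 1 — Angular frequency: ω = 2π·f = 2π·9210 = 5.787e+04 rad/s.
Step 2 — Component impedances:
  R: Z = R = 30.7 Ω
  L: Z = jωL = j·5.787e+04·0.122 = 0 + j7060 Ω
Step 3 — Series combination: Z_total = R + L = 30.7 + j7060 Ω = 7060∠89.8° Ω.
Step 4 — Source phasor: V = 73.4∠-31.1° V = 62.85 - j37.91 V.
Step 5 — Current: I = V / Z = -0.005331 - j0.008926 A = 0.0104∠-120.9° A.
Step 6 — Complex power: S = V·I* = 0.003318 + j0.7631 VA.
Step 7 — Real power: P = Re(S) = 0.003318 W.
Step 8 — Reactive power: Q = Im(S) = 0.7631 VAR.
Step 9 — Apparent power: |S| = 0.7631 VA.
Step 10 — Power factor: PF = P/|S| = 0.004348 (lagging).

(a) P = 0.003318 W  (b) Q = 0.7631 VAR  (c) S = 0.7631 VA  (d) PF = 0.004348 (lagging)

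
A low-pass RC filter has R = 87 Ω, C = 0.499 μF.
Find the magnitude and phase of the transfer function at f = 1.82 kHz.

Step 1 — Angular frequency: ω = 2π·1820 = 1.144e+04 rad/s.
Step 2 — Transfer function: H(jω) = 1/(1 + jωRC).
Step 3 — Denominator: 1 + jωRC = 1 + j·1.144e+04·87·4.99e-07 = 1 + j0.4964.
Step 4 — H = 0.8023 - j0.3983.
Step 5 — Magnitude: |H| = 0.8957 (-1.0 dB); phase: φ = -26.4°.

|H| = 0.8957 (-1.0 dB), φ = -26.4°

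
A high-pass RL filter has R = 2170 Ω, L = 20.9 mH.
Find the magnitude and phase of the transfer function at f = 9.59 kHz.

Step 1 — Angular frequency: ω = 2π·9590 = 6.026e+04 rad/s.
Step 2 — Transfer function: H(jω) = jωL/(R + jωL).
Step 3 — Numerator jωL = j·1259; denominator R + jωL = 2170 + j1259.
Step 4 — H = 0.2519 + j0.4341.
Step 5 — Magnitude: |H| = 0.5019 (-6.0 dB); phase: φ = 59.9°.

|H| = 0.5019 (-6.0 dB), φ = 59.9°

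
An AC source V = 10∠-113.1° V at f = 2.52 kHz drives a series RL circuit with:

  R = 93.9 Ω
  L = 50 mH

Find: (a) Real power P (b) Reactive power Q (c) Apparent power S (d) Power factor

Step 1 — Angular frequency: ω = 2π·f = 2π·2520 = 1.583e+04 rad/s.
Step 2 — Component impedances:
  R: Z = R = 93.9 Ω
  L: Z = jωL = j·1.583e+04·0.05 = 0 + j791.7 Ω
Step 3 — Series combination: Z_total = R + L = 93.9 + j791.7 Ω = 797.2∠83.2° Ω.
Step 4 — Source phasor: V = 10∠-113.1° V = -3.923 - j9.198 V.
Step 5 — Current: I = V / Z = -0.01204 + j0.003528 A = 0.01254∠163.7° A.
Step 6 — Complex power: S = V·I* = 0.01477 + j0.1246 VA.
Step 7 — Real power: P = Re(S) = 0.01477 W.
Step 8 — Reactive power: Q = Im(S) = 0.1246 VAR.
Step 9 — Apparent power: |S| = 0.1254 VA.
Step 10 — Power factor: PF = P/|S| = 0.1178 (lagging).

(a) P = 0.01477 W  (b) Q = 0.1246 VAR  (c) S = 0.1254 VA  (d) PF = 0.1178 (lagging)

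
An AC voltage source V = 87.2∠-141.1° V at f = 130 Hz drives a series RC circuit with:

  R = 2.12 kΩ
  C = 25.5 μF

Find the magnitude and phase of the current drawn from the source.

Step 1 — Angular frequency: ω = 2π·f = 2π·130 = 816.8 rad/s.
Step 2 — Component impedances:
  R: Z = R = 2120 Ω
  C: Z = 1/(jωC) = -j/(ω·C) = 0 - j48.01 Ω
Step 3 — Series combination: Z_total = R + C = 2120 - j48.01 Ω = 2121∠-1.3° Ω.
Step 4 — Source phasor: V = 87.2∠-141.1° V = -67.86 - j54.76 V.
Step 5 — Ohm's law: I = V / Z_total = (-67.86 - j54.76) / (2120 - j48.01) = -0.03141 - j0.02654 A.
Step 6 — Convert to polar: |I| = 0.04112 A, ∠I = -139.8°.

I = 0.04112∠-139.8° A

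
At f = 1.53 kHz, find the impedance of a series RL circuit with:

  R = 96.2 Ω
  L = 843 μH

Step 1 — Angular frequency: ω = 2π·f = 2π·1530 = 9613 rad/s.
Step 2 — Component impedances:
  R: Z = R = 96.2 Ω
  L: Z = jωL = j·9613·0.000843 = 0 + j8.104 Ω
Step 3 — Series combination: Z_total = R + L = 96.2 + j8.104 Ω = 96.54∠4.8° Ω.

Z = 96.2 + j8.104 Ω = 96.54∠4.8° Ω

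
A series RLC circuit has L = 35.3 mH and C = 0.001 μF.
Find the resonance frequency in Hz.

Step 1 — Resonance condition Im(Z)=0 gives ω₀ = 1/√(LC).
Step 2 — ω₀ = 1/√(0.0353·1e-09) = 1.683e+05 rad/s.
Step 3 — f₀ = ω₀/(2π) = 2.679e+04 Hz.

f₀ = 2.679e+04 Hz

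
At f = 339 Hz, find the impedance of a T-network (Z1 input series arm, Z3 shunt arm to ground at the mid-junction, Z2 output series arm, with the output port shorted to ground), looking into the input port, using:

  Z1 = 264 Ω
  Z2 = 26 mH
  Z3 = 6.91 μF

Step 1 — Angular frequency: ω = 2π·f = 2π·339 = 2130 rad/s.
Step 2 — Component impedances:
  Z1: Z = R = 264 Ω
  Z2: Z = jωL = j·2130·0.026 = 0 + j55.38 Ω
  Z3: Z = 1/(jωC) = -j/(ω·C) = 0 - j67.94 Ω
Step 3 — With the output port shorted to ground, the output series arm Z2 runs from the junction to ground; the shunt arm Z3 also runs from the junction to ground. They appear in parallel: Z3 || Z2 = 0 + j299.5 Ω.
Step 4 — Series with input arm Z1: Z_in = Z1 + (Z3 || Z2) = 264 + j299.5 Ω = 399.3∠48.6° Ω.

Z = 264 + j299.5 Ω = 399.3∠48.6° Ω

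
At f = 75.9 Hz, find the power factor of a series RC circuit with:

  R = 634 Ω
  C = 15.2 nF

Step 1 — Angular frequency: ω = 2π·f = 2π·75.9 = 476.9 rad/s.
Step 2 — Component impedances:
  R: Z = R = 634 Ω
  C: Z = 1/(jωC) = -j/(ω·C) = 0 - j1.38e+05 Ω
Step 3 — Series combination: Z_total = R + C = 634 - j1.38e+05 Ω = 1.38e+05∠-89.7° Ω.
Step 4 — Power factor: PF = cos(φ) = Re(Z)/|Z| = 634/1.3796e+05 = 0.004596.
Step 5 — Type: Im(Z) = -1.38e+05 ⇒ leading (phase φ = -89.7°).

PF = 0.004596 (leading, φ = -89.7°)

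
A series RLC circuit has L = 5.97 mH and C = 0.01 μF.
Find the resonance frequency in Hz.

Step 1 — Resonance condition Im(Z)=0 gives ω₀ = 1/√(LC).
Step 2 — ω₀ = 1/√(0.00597·1e-08) = 1.294e+05 rad/s.
Step 3 — f₀ = ω₀/(2π) = 2.06e+04 Hz.

f₀ = 2.06e+04 Hz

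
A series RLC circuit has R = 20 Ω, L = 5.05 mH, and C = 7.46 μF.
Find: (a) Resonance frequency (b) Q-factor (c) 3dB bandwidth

Step 1 — Resonance: ω₀ = 1/√(LC) = 1/√(0.00505·7.46e-06) = 5152 rad/s.
Step 2 — f₀ = ω₀/(2π) = 820 Hz.
Step 3 — Series Q: Q = ω₀L/R = 5152·0.00505/20 = 1.301.
Step 4 — Bandwidth: Δω = ω₀/Q = 3960 rad/s; BW = Δω/(2π) = 630.3 Hz.

(a) f₀ = 820 Hz  (b) Q = 1.301  (c) BW = 630.3 Hz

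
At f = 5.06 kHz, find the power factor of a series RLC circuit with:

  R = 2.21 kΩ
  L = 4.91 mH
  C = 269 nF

Step 1 — Angular frequency: ω = 2π·f = 2π·5060 = 3.179e+04 rad/s.
Step 2 — Component impedances:
  R: Z = R = 2210 Ω
  L: Z = jωL = j·3.179e+04·0.00491 = 0 + j156.1 Ω
  C: Z = 1/(jωC) = -j/(ω·C) = 0 - j116.9 Ω
Step 3 — Series combination: Z_total = R + L + C = 2210 + j39.18 Ω = 2210∠1.0° Ω.
Step 4 — Power factor: PF = cos(φ) = Re(Z)/|Z| = 2210/2210.35 = 0.9998.
Step 5 — Type: Im(Z) = 39.18 ⇒ lagging (phase φ = 1.0°).

PF = 0.9998 (lagging, φ = 1.0°)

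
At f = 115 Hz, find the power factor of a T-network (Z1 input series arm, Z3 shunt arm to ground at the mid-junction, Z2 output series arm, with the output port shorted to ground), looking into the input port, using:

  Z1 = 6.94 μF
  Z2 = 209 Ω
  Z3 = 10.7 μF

Step 1 — Angular frequency: ω = 2π·f = 2π·115 = 722.6 rad/s.
Step 2 — Component impedances:
  Z1: Z = 1/(jωC) = -j/(ω·C) = 0 - j199.4 Ω
  Z2: Z = R = 209 Ω
  Z3: Z = 1/(jωC) = -j/(ω·C) = 0 - j129.3 Ω
Step 3 — With the output port shorted to ground, the output series arm Z2 runs from the junction to ground; the shunt arm Z3 also runs from the junction to ground. They appear in parallel: Z3 || Z2 = 57.88 - j93.52 Ω.
Step 4 — Series with input arm Z1: Z_in = Z1 + (Z3 || Z2) = 57.88 - j292.9 Ω = 298.6∠-78.8° Ω.
Step 5 — Power factor: PF = cos(φ) = Re(Z)/|Z| = 57.88/298.6 = 0.1938.
Step 6 — Type: Im(Z) = -292.9 ⇒ leading (phase φ = -78.8°).

PF = 0.1938 (leading, φ = -78.8°)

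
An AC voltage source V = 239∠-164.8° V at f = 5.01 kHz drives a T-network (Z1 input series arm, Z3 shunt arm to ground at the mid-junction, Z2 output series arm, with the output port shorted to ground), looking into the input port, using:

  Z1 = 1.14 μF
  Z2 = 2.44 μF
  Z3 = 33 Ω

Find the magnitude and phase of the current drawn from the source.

Step 1 — Angular frequency: ω = 2π·f = 2π·5010 = 3.148e+04 rad/s.
Step 2 — Component impedances:
  Z1: Z = 1/(jωC) = -j/(ω·C) = 0 - j27.87 Ω
  Z2: Z = 1/(jωC) = -j/(ω·C) = 0 - j13.02 Ω
  Z3: Z = R = 33 Ω
Step 3 — With the output port shorted to ground, the output series arm Z2 runs from the junction to ground; the shunt arm Z3 also runs from the junction to ground. They appear in parallel: Z3 || Z2 = 4.445 - j11.27 Ω.
Step 4 — Series with input arm Z1: Z_in = Z1 + (Z3 || Z2) = 4.445 - j39.13 Ω = 39.38∠-83.5° Ω.
Step 5 — Source phasor: V = 239∠-164.8° V = -230.6 - j62.66 V.
Step 6 — Ohm's law: I = V / Z_total = (-230.6 - j62.66) / (4.445 - j39.13) = 0.92 - j5.998 A.
Step 7 — Convert to polar: |I| = 6.069 A, ∠I = -81.3°.

I = 6.069∠-81.3° A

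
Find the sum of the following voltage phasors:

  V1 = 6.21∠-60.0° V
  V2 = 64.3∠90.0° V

Step 1 — Convert each phasor to rectangular form:
  V1 = 6.21·(cos(-60.0°) + j·sin(-60.0°)) = 3.105 - j5.378 V
  V2 = 64.3·(cos(90.0°) + j·sin(90.0°)) = 0 + j64.3 V
Step 2 — Sum components: V_total = 3.105 + j58.92 V.
Step 3 — Convert to polar: |V_total| = 59 V, ∠V_total = 87.0°.

V_total = 59∠87.0° V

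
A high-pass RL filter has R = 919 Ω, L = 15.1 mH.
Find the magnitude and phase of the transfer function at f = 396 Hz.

Step 1 — Angular frequency: ω = 2π·396 = 2488 rad/s.
Step 2 — Transfer function: H(jω) = jωL/(R + jωL).
Step 3 — Numerator jωL = j·37.57; denominator R + jωL = 919 + j37.57.
Step 4 — H = 0.001669 + j0.04081.
Step 5 — Magnitude: |H| = 0.04085 (-27.8 dB); phase: φ = 87.7°.

|H| = 0.04085 (-27.8 dB), φ = 87.7°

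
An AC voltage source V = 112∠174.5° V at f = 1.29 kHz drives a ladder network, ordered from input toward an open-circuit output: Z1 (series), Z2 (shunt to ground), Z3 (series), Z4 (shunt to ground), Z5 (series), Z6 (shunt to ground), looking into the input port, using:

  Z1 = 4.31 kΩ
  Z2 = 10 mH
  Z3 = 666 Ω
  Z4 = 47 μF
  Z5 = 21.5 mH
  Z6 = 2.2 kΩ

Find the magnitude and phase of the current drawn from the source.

Step 1 — Angular frequency: ω = 2π·f = 2π·1290 = 8105 rad/s.
Step 2 — Component impedances:
  Z1: Z = R = 4310 Ω
  Z2: Z = jωL = j·8105·0.01 = 0 + j81.05 Ω
  Z3: Z = R = 666 Ω
  Z4: Z = 1/(jωC) = -j/(ω·C) = 0 - j2.625 Ω
  Z5: Z = jωL = j·8105·0.0215 = 0 + j174.3 Ω
  Z6: Z = R = 2200 Ω
Step 3 — Ladder network (open output): work backward from the far end, alternating series and parallel combinations. Z_in = 4320 + j79.91 Ω = 4320∠1.1° Ω.
Step 4 — Source phasor: V = 112∠174.5° V = -111.5 + j10.73 V.
Step 5 — Ohm's law: I = V / Z_total = (-111.5 + j10.73) / (4320 + j79.91) = -0.02575 + j0.002961 A.
Step 6 — Convert to polar: |I| = 0.02592 A, ∠I = 173.4°.

I = 0.02592∠173.4° A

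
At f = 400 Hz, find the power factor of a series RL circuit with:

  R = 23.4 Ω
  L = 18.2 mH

Step 1 — Angular frequency: ω = 2π·f = 2π·400 = 2513 rad/s.
Step 2 — Component impedances:
  R: Z = R = 23.4 Ω
  L: Z = jωL = j·2513·0.0182 = 0 + j45.74 Ω
Step 3 — Series combination: Z_total = R + L = 23.4 + j45.74 Ω = 51.38∠62.9° Ω.
Step 4 — Power factor: PF = cos(φ) = Re(Z)/|Z| = 23.4/51.38 = 0.4554.
Step 5 — Type: Im(Z) = 45.74 ⇒ lagging (phase φ = 62.9°).

PF = 0.4554 (lagging, φ = 62.9°)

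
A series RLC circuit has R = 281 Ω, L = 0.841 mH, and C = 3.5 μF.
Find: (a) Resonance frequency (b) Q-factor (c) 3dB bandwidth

Step 1 — Resonance: ω₀ = 1/√(LC) = 1/√(0.000841·3.5e-06) = 1.843e+04 rad/s.
Step 2 — f₀ = ω₀/(2π) = 2934 Hz.
Step 3 — Series Q: Q = ω₀L/R = 1.843e+04·0.000841/281 = 0.05516.
Step 4 — Bandwidth: Δω = ω₀/Q = 3.341e+05 rad/s; BW = Δω/(2π) = 5.318e+04 Hz.

(a) f₀ = 2934 Hz  (b) Q = 0.05516  (c) BW = 5.318e+04 Hz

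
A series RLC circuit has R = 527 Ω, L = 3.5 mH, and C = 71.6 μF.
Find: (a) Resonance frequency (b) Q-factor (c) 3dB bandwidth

Step 1 — Resonance condition Im(Z)=0 gives ω₀ = 1/√(LC).
Step 2 — ω₀ = 1/√(0.0035·7.16e-05) = 1998 rad/s.
Step 3 — f₀ = ω₀/(2π) = 317.9 Hz.
Step 4 — Series Q: Q = ω₀L/R = 1998·0.0035/527 = 0.01327.
Step 5 — 3dB bandwidth: Δω = ω₀/Q = 1.506e+05 rad/s; BW = Δω/(2π) = 2.396e+04 Hz.

(a) f₀ = 317.9 Hz  (b) Q = 0.01327  (c) BW = 2.396e+04 Hz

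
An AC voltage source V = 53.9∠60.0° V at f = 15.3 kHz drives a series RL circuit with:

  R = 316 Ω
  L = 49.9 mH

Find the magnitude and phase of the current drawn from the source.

Step 1 — Angular frequency: ω = 2π·f = 2π·1.53e+04 = 9.613e+04 rad/s.
Step 2 — Component impedances:
  R: Z = R = 316 Ω
  L: Z = jωL = j·9.613e+04·0.0499 = 0 + j4797 Ω
Step 3 — Series combination: Z_total = R + L = 316 + j4797 Ω = 4807∠86.2° Ω.
Step 4 — Source phasor: V = 53.9∠60.0° V = 26.95 + j46.68 V.
Step 5 — Ohm's law: I = V / Z_total = (26.95 + j46.68) / (316 + j4797) = 0.01006 - j0.004956 A.
Step 6 — Convert to polar: |I| = 0.01121 A, ∠I = -26.2°.

I = 0.01121∠-26.2° A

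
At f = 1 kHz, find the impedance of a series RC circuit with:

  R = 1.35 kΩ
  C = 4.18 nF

Step 1 — Angular frequency: ω = 2π·f = 2π·1000 = 6283 rad/s.
Step 2 — Component impedances:
  R: Z = R = 1350 Ω
  C: Z = 1/(jωC) = -j/(ω·C) = 0 - j3.808e+04 Ω
Step 3 — Series combination: Z_total = R + C = 1350 - j3.808e+04 Ω = 3.81e+04∠-88.0° Ω.

Z = 1350 - j3.808e+04 Ω = 3.81e+04∠-88.0° Ω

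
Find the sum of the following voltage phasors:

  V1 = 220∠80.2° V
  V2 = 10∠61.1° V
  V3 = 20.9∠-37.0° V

Step 1 — Convert each phasor to rectangular form:
  V1 = 220·(cos(80.2°) + j·sin(80.2°)) = 37.45 + j216.8 V
  V2 = 10·(cos(61.1°) + j·sin(61.1°)) = 4.833 + j8.755 V
  V3 = 20.9·(cos(-37.0°) + j·sin(-37.0°)) = 16.69 - j12.58 V
Step 2 — Sum components: V_total = 58.97 + j213 V.
Step 3 — Convert to polar: |V_total| = 221 V, ∠V_total = 74.5°.

V_total = 221∠74.5° V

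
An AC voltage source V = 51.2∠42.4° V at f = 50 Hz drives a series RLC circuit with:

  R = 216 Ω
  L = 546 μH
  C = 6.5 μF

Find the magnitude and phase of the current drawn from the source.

Step 1 — Angular frequency: ω = 2π·f = 2π·50 = 314.2 rad/s.
Step 2 — Component impedances:
  R: Z = R = 216 Ω
  L: Z = jωL = j·314.2·0.000546 = 0 + j0.1715 Ω
  C: Z = 1/(jωC) = -j/(ω·C) = 0 - j489.7 Ω
Step 3 — Series combination: Z_total = R + L + C = 216 - j489.5 Ω = 535.1∠-66.2° Ω.
Step 4 — Source phasor: V = 51.2∠42.4° V = 37.81 + j34.52 V.
Step 5 — Ohm's law: I = V / Z_total = (37.81 + j34.52) / (216 - j489.5) = -0.03051 + j0.09069 A.
Step 6 — Convert to polar: |I| = 0.09569 A, ∠I = 108.6°.

I = 0.09569∠108.6° A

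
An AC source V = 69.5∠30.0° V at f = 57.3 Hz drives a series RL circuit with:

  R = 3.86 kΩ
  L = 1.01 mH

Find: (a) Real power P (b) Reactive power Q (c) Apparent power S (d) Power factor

Step 1 — Angular frequency: ω = 2π·f = 2π·57.3 = 360 rad/s.
Step 2 — Component impedances:
  R: Z = R = 3860 Ω
  L: Z = jωL = j·360·0.00101 = 0 + j0.3636 Ω
Step 3 — Series combination: Z_total = R + L = 3860 + j0.3636 Ω = 3860∠0.0° Ω.
Step 4 — Source phasor: V = 69.5∠30.0° V = 60.19 + j34.75 V.
Step 5 — Current: I = V / Z = 0.01559 + j0.009001 A = 0.01801∠30.0° A.
Step 6 — Complex power: S = V·I* = 1.251 + j0.0001179 VA.
Step 7 — Real power: P = Re(S) = 1.251 W.
Step 8 — Reactive power: Q = Im(S) = 0.0001179 VAR.
Step 9 — Apparent power: |S| = 1.251 VA.
Step 10 — Power factor: PF = P/|S| = 1 (lagging).

(a) P = 1.251 W  (b) Q = 0.0001179 VAR  (c) S = 1.251 VA  (d) PF = 1 (lagging)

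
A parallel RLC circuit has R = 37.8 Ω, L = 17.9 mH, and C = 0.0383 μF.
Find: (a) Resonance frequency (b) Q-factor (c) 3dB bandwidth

Step 1 — Resonance: ω₀ = 1/√(LC) = 1/√(0.0179·3.83e-08) = 3.819e+04 rad/s.
Step 2 — f₀ = ω₀/(2π) = 6078 Hz.
Step 3 — Parallel Q: Q = R/(ω₀L) = 37.8/(3.819e+04·0.0179) = 0.05529.
Step 4 — Bandwidth: Δω = ω₀/Q = 6.907e+05 rad/s; BW = Δω/(2π) = 1.099e+05 Hz.

(a) f₀ = 6078 Hz  (b) Q = 0.05529  (c) BW = 1.099e+05 Hz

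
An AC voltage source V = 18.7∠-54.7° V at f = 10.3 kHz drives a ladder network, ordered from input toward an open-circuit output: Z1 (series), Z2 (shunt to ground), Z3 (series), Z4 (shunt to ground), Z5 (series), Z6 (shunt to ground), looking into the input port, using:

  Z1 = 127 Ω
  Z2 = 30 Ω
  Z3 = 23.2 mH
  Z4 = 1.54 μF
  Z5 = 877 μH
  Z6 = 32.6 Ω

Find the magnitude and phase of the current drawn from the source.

Step 1 — Angular frequency: ω = 2π·f = 2π·1.03e+04 = 6.472e+04 rad/s.
Step 2 — Component impedances:
  Z1: Z = R = 127 Ω
  Z2: Z = R = 30 Ω
  Z3: Z = jωL = j·6.472e+04·0.0232 = 0 + j1501 Ω
  Z4: Z = 1/(jωC) = -j/(ω·C) = 0 - j10.03 Ω
  Z5: Z = jωL = j·6.472e+04·0.000877 = 0 + j56.76 Ω
  Z6: Z = R = 32.6 Ω
Step 3 — Ladder network (open output): work backward from the far end, alternating series and parallel combinations. Z_in = 157 + j0.6038 Ω = 157∠0.2° Ω.
Step 4 — Source phasor: V = 18.7∠-54.7° V = 10.81 - j15.26 V.
Step 5 — Ohm's law: I = V / Z_total = (10.81 - j15.26) / (157 + j0.6038) = 0.06846 - j0.09748 A.
Step 6 — Convert to polar: |I| = 0.1191 A, ∠I = -54.9°.

I = 0.1191∠-54.9° A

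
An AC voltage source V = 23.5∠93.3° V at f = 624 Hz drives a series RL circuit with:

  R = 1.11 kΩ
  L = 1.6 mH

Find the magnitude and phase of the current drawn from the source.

Step 1 — Angular frequency: ω = 2π·f = 2π·624 = 3921 rad/s.
Step 2 — Component impedances:
  R: Z = R = 1110 Ω
  L: Z = jωL = j·3921·0.0016 = 0 + j6.273 Ω
Step 3 — Series combination: Z_total = R + L = 1110 + j6.273 Ω = 1110∠0.3° Ω.
Step 4 — Source phasor: V = 23.5∠93.3° V = -1.353 + j23.46 V.
Step 5 — Ohm's law: I = V / Z_total = (-1.353 + j23.46) / (1110 + j6.273) = -0.001099 + j0.02114 A.
Step 6 — Convert to polar: |I| = 0.02117 A, ∠I = 93.0°.

I = 0.02117∠93.0° A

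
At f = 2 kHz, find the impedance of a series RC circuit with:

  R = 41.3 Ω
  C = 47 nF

Step 1 — Angular frequency: ω = 2π·f = 2π·2000 = 1.257e+04 rad/s.
Step 2 — Component impedances:
  R: Z = R = 41.3 Ω
  C: Z = 1/(jωC) = -j/(ω·C) = 0 - j1693 Ω
Step 3 — Series combination: Z_total = R + C = 41.3 - j1693 Ω = 1694∠-88.6° Ω.

Z = 41.3 - j1693 Ω = 1694∠-88.6° Ω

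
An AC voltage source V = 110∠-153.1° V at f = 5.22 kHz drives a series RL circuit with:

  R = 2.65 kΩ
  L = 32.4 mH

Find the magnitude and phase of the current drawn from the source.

Step 1 — Angular frequency: ω = 2π·f = 2π·5220 = 3.28e+04 rad/s.
Step 2 — Component impedances:
  R: Z = R = 2650 Ω
  L: Z = jωL = j·3.28e+04·0.0324 = 0 + j1063 Ω
Step 3 — Series combination: Z_total = R + L = 2650 + j1063 Ω = 2855∠21.9° Ω.
Step 4 — Source phasor: V = 110∠-153.1° V = -98.1 - j49.77 V.
Step 5 — Ohm's law: I = V / Z_total = (-98.1 - j49.77) / (2650 + j1063) = -0.03838 - j0.003391 A.
Step 6 — Convert to polar: |I| = 0.03853 A, ∠I = -175.0°.

I = 0.03853∠-175.0° A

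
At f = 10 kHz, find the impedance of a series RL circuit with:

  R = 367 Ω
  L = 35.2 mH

Step 1 — Angular frequency: ω = 2π·f = 2π·1e+04 = 6.283e+04 rad/s.
Step 2 — Component impedances:
  R: Z = R = 367 Ω
  L: Z = jωL = j·6.283e+04·0.0352 = 0 + j2212 Ω
Step 3 — Series combination: Z_total = R + L = 367 + j2212 Ω = 2242∠80.6° Ω.

Z = 367 + j2212 Ω = 2242∠80.6° Ω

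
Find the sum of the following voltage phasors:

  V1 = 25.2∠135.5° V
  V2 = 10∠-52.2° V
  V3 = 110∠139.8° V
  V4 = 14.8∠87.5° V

Step 1 — Convert each phasor to rectangular form:
  V1 = 25.2·(cos(135.5°) + j·sin(135.5°)) = -17.97 + j17.66 V
  V2 = 10·(cos(-52.2°) + j·sin(-52.2°)) = 6.129 - j7.902 V
  V3 = 110·(cos(139.8°) + j·sin(139.8°)) = -84.02 + j71 V
  V4 = 14.8·(cos(87.5°) + j·sin(87.5°)) = 0.6456 + j14.79 V
Step 2 — Sum components: V_total = -95.22 + j95.55 V.
Step 3 — Convert to polar: |V_total| = 134.9 V, ∠V_total = 134.9°.

V_total = 134.9∠134.9° V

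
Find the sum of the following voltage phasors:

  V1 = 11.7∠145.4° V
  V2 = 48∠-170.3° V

Step 1 — Convert each phasor to rectangular form:
  V1 = 11.7·(cos(145.4°) + j·sin(145.4°)) = -9.631 + j6.644 V
  V2 = 48·(cos(-170.3°) + j·sin(-170.3°)) = -47.31 - j8.087 V
Step 2 — Sum components: V_total = -56.94 - j1.444 V.
Step 3 — Convert to polar: |V_total| = 56.96 V, ∠V_total = -178.5°.

V_total = 56.96∠-178.5° V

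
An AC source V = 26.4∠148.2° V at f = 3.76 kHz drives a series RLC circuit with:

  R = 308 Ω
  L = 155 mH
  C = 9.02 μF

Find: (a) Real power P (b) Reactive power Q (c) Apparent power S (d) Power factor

Step 1 — Angular frequency: ω = 2π·f = 2π·3760 = 2.362e+04 rad/s.
Step 2 — Component impedances:
  R: Z = R = 308 Ω
  L: Z = jωL = j·2.362e+04·0.155 = 0 + j3662 Ω
  C: Z = 1/(jωC) = -j/(ω·C) = 0 - j4.693 Ω
Step 3 — Series combination: Z_total = R + L + C = 308 + j3657 Ω = 3670∠85.2° Ω.
Step 4 — Source phasor: V = 26.4∠148.2° V = -22.44 + j13.91 V.
Step 5 — Current: I = V / Z = 0.003264 + j0.00641 A = 0.007193∠63.0° A.
Step 6 — Complex power: S = V·I* = 0.01594 + j0.1892 VA.
Step 7 — Real power: P = Re(S) = 0.01594 W.
Step 8 — Reactive power: Q = Im(S) = 0.1892 VAR.
Step 9 — Apparent power: |S| = 0.1899 VA.
Step 10 — Power factor: PF = P/|S| = 0.08392 (lagging).

(a) P = 0.01594 W  (b) Q = 0.1892 VAR  (c) S = 0.1899 VA  (d) PF = 0.08392 (lagging)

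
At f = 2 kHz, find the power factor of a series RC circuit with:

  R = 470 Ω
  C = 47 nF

Step 1 — Angular frequency: ω = 2π·f = 2π·2000 = 1.257e+04 rad/s.
Step 2 — Component impedances:
  R: Z = R = 470 Ω
  C: Z = 1/(jωC) = -j/(ω·C) = 0 - j1693 Ω
Step 3 — Series combination: Z_total = R + C = 470 - j1693 Ω = 1757∠-74.5° Ω.
Step 4 — Power factor: PF = cos(φ) = Re(Z)/|Z| = 470/1757 = 0.2675.
Step 5 — Type: Im(Z) = -1693 ⇒ leading (phase φ = -74.5°).

PF = 0.2675 (leading, φ = -74.5°)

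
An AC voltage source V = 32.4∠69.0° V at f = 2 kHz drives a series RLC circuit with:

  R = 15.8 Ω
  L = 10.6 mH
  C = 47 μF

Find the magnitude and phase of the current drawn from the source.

Step 1 — Angular frequency: ω = 2π·f = 2π·2000 = 1.257e+04 rad/s.
Step 2 — Component impedances:
  R: Z = R = 15.8 Ω
  L: Z = jωL = j·1.257e+04·0.0106 = 0 + j133.2 Ω
  C: Z = 1/(jωC) = -j/(ω·C) = 0 - j1.693 Ω
Step 3 — Series combination: Z_total = R + L + C = 15.8 + j131.5 Ω = 132.5∠83.1° Ω.
Step 4 — Source phasor: V = 32.4∠69.0° V = 11.61 + j30.25 V.
Step 5 — Ohm's law: I = V / Z_total = (11.61 + j30.25) / (15.8 + j131.5) = 0.2372 - j0.05979 A.
Step 6 — Convert to polar: |I| = 0.2446 A, ∠I = -14.1°.

I = 0.2446∠-14.1° A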